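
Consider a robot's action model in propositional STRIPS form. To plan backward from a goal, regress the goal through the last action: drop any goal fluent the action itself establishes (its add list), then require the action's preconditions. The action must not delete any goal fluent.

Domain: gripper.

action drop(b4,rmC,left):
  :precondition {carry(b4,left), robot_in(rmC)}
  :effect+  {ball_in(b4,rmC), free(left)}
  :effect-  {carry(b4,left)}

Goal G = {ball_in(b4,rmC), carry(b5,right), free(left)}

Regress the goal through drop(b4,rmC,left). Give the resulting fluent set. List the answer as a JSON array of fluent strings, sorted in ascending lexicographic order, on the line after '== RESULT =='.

Compute (G \ add) ∪ pre:
  G ∩ del = {}  (empty — regression defined)
  G \ add = {ball_in(b4,rmC), carry(b5,right), free(left)} \ {ball_in(b4,rmC), free(left)} = {carry(b5,right)}
  ∪ pre   = {carry(b5,right)} ∪ {carry(b4,left), robot_in(rmC)}
          = {carry(b4,left), carry(b5,right), robot_in(rmC)}

== RESULT ==
["carry(b4,left)", "carry(b5,right)", "robot_in(rmC)"]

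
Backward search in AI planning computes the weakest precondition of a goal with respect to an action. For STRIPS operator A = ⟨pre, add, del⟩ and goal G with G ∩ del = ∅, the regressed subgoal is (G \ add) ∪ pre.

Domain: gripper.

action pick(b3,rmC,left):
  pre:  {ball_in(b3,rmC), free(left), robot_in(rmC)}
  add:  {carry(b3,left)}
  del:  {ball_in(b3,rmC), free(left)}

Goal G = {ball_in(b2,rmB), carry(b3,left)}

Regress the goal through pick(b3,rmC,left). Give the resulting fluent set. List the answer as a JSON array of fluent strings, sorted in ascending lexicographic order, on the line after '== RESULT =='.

Compute (G \ add) ∪ pre:
  G ∩ del = {}  (empty — regression defined)
  G \ add = {ball_in(b2,rmB), carry(b3,left)} \ {carry(b3,left)} = {ball_in(b2,rmB)}
  ∪ pre   = {ball_in(b2,rmB)} ∪ {ball_in(b3,rmC), free(left), robot_in(rmC)}
          = {ball_in(b2,rmB), ball_in(b3,rmC), free(left), robot_in(rmC)}

== RESULT ==
["ball_in(b2,rmB)", "ball_in(b3,rmC)", "free(left)", "robot_in(rmC)"]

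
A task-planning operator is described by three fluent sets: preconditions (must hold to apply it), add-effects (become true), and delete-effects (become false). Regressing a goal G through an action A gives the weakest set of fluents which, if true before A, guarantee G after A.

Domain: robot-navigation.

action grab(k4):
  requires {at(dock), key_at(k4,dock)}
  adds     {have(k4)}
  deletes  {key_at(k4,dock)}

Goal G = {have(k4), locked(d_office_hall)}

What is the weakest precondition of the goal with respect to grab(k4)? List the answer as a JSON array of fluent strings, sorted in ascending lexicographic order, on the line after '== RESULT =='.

Compute (G \ add) ∪ pre:
  G ∩ del = {}  (empty — regression defined)
  G \ add = {have(k4), locked(d_office_hall)} \ {have(k4)} = {locked(d_office_hall)}
  ∪ pre   = {locked(d_office_hall)} ∪ {at(dock), key_at(k4,dock)}
          = {at(dock), key_at(k4,dock), locked(d_office_hall)}

== RESULT ==
["at(dock)", "key_at(k4,dock)", "locked(d_office_hall)"]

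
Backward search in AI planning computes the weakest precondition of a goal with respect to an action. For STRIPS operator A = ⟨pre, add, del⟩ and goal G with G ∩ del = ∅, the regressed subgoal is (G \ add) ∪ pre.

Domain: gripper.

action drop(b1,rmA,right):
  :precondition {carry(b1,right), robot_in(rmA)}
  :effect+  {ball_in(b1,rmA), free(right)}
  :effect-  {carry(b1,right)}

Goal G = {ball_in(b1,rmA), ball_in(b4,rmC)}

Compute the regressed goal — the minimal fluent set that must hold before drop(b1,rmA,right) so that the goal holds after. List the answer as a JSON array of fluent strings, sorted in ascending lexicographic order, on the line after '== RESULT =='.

Compute (G \ add) ∪ pre:
  G ∩ del = {}  (empty — regression defined)
  G \ add = {ball_in(b1,rmA), ball_in(b4,rmC)} \ {ball_in(b1,rmA), free(right)} = {ball_in(b4,rmC)}
  ∪ pre   = {ball_in(b4,rmC)} ∪ {carry(b1,right), robot_in(rmA)}
          = {ball_in(b4,rmC), carry(b1,right), robot_in(rmA)}

== RESULT ==
["ball_in(b4,rmC)", "carry(b1,right)", "robot_in(rmA)"]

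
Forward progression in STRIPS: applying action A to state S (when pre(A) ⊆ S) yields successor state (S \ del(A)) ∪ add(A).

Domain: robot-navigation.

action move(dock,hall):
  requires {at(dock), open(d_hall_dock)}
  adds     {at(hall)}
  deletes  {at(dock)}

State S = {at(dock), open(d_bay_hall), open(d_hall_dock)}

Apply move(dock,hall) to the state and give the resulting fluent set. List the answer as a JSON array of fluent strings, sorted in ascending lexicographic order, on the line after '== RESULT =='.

Progress:
  pre ⊆ S: {at(dock), open(d_hall_dock)} ⊆ S  — applicable
  S \ del = {open(d_bay_hall), open(d_hall_dock)}
  ∪ add   = {at(hall), open(d_bay_hall), open(d_hall_dock)}

== RESULT ==
["at(hall)", "open(d_bay_hall)", "open(d_hall_dock)"]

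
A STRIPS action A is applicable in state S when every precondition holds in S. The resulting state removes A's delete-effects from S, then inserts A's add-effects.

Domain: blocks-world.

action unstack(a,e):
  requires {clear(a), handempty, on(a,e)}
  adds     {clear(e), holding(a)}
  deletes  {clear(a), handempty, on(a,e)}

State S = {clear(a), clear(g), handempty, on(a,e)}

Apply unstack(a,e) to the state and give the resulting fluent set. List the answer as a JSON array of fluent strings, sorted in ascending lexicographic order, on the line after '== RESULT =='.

Compute (S \ del) ∪ add:
  pre ⊆ S: {clear(a), handempty, on(a,e)} ⊆ S  — applicable
  S \ del = {clear(g)}
  ∪ add   = {clear(e), clear(g), holding(a)}

== RESULT ==
["clear(e)", "clear(g)", "holding(a)"]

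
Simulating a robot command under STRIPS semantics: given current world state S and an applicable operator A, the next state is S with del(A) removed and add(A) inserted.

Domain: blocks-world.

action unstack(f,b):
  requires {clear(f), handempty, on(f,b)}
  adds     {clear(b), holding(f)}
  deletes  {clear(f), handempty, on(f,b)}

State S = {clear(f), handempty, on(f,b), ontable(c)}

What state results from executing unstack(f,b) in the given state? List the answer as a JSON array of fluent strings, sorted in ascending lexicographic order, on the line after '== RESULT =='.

Progress:
  pre ⊆ S: {clear(f), handempty, on(f,b)} ⊆ S  — applicable
  S \ del = {ontable(c)}
  ∪ add   = {clear(b), holding(f), ontable(c)}

== RESULT ==
["clear(b)", "holding(f)", "ontable(c)"]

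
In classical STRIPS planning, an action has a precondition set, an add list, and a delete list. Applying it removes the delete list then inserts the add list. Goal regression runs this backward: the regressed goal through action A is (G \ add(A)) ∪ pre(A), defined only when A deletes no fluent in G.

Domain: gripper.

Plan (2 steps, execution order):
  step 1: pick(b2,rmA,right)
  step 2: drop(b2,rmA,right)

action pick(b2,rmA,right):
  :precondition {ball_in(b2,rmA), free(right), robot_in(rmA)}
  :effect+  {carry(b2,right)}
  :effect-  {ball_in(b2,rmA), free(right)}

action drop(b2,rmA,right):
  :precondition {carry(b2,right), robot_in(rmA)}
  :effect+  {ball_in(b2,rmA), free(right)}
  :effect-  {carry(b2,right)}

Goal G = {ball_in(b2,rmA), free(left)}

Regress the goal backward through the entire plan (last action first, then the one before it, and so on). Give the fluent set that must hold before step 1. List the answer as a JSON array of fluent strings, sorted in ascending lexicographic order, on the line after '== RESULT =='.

Regress step by step:
  through step 2 (drop(b2,rmA,right)): drop {ball_in(b2,rmA)}, keep {free(left)}, require {carry(b2,right), robot_in(rmA)}
    → {carry(b2,right), free(left), robot_in(rmA)}
  through step 1 (pick(b2,rmA,right)): drop {carry(b2,right)}, keep {free(left), robot_in(rmA)}, require {ball_in(b2,rmA), free(right), robot_in(rmA)}
    → {ball_in(b2,rmA), free(left), free(right), robot_in(rmA)}

== RESULT ==
["ball_in(b2,rmA)", "free(left)", "free(right)", "robot_in(rmA)"]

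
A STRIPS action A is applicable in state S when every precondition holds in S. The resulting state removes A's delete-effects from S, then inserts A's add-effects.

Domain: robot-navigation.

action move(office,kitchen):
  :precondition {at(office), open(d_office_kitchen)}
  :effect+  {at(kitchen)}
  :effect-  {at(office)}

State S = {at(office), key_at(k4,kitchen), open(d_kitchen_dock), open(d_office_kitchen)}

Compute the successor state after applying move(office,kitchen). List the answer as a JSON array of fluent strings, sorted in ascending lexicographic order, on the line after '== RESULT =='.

Progress:
  pre ⊆ S: {at(office), open(d_office_kitchen)} ⊆ S  — applicable
  S \ del = {key_at(k4,kitchen), open(d_kitchen_dock), open(d_office_kitchen)}
  ∪ add   = {at(kitchen), key_at(k4,kitchen), open(d_kitchen_dock), open(d_office_kitchen)}

== RESULT ==
["at(kitchen)", "key_at(k4,kitchen)", "open(d_kitchen_dock)", "open(d_office_kitchen)"]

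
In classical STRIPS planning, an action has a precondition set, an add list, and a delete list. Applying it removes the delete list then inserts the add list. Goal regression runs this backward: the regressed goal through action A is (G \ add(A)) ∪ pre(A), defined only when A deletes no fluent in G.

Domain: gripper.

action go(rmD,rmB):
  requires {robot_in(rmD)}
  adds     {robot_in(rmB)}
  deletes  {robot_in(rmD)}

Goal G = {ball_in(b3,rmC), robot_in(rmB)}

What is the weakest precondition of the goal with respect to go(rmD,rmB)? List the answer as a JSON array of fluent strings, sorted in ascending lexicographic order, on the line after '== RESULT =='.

Regress:
  G ∩ del = {}  (empty — regression defined)
  G \ add = {ball_in(b3,rmC), robot_in(rmB)} \ {robot_in(rmB)} = {ball_in(b3,rmC)}
  ∪ pre   = {ball_in(b3,rmC)} ∪ {robot_in(rmD)}
          = {ball_in(b3,rmC), robot_in(rmD)}

== RESULT ==
["ball_in(b3,rmC)", "robot_in(rmD)"]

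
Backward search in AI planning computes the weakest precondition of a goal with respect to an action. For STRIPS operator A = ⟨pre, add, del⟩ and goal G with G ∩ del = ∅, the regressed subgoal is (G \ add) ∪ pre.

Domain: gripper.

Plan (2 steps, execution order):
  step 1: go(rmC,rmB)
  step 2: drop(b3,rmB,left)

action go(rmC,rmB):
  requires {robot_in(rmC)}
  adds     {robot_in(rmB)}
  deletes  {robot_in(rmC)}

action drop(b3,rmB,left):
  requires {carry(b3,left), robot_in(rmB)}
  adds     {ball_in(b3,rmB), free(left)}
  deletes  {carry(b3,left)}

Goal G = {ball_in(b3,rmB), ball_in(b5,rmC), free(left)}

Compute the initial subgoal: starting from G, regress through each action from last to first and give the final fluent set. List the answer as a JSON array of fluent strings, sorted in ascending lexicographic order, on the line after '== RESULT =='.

Work backward from the goal:
  through step 2 (drop(b3,rmB,left)): drop {ball_in(b3,rmB), free(left)}, keep {ball_in(b5,rmC)}, require {carry(b3,left), robot_in(rmB)}
    → {ball_in(b5,rmC), carry(b3,left), robot_in(rmB)}
  through step 1 (go(rmC,rmB)): drop {robot_in(rmB)}, keep {ball_in(b5,rmC), carry(b3,left)}, require {robot_in(rmC)}
    → {ball_in(b5,rmC), carry(b3,left), robot_in(rmC)}

== RESULT ==
["ball_in(b5,rmC)", "carry(b3,left)", "robot_in(rmC)"]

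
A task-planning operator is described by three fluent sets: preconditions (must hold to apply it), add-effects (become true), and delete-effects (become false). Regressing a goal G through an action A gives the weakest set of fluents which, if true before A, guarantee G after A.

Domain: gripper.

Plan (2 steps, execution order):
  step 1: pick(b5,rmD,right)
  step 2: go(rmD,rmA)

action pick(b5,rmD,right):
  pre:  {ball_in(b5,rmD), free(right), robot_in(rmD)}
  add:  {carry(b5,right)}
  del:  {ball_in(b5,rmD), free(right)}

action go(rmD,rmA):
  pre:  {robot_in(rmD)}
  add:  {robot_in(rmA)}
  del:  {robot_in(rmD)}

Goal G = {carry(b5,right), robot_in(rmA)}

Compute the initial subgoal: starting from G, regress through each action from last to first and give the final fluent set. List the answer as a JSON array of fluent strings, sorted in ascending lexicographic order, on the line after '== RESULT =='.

Regress step by step:
  through step 2 (go(rmD,rmA)): drop {robot_in(rmA)}, keep {carry(b5,right)}, require {robot_in(rmD)}
    → {carry(b5,right), robot_in(rmD)}
  through step 1 (pick(b5,rmD,right)): drop {carry(b5,right)}, keep {robot_in(rmD)}, require {ball_in(b5,rmD), free(right), robot_in(rmD)}
    → {ball_in(b5,rmD), free(right), robot_in(rmD)}

== RESULT ==
["ball_in(b5,rmD)", "free(right)", "robot_in(rmD)"]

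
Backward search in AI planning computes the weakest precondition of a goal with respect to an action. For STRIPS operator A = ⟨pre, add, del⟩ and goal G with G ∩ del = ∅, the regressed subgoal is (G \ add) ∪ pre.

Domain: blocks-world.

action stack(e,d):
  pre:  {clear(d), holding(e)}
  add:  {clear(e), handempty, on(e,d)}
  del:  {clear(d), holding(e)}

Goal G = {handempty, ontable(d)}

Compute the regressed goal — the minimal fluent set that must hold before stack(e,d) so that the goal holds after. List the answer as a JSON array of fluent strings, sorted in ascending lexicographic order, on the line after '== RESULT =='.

Regress:
  G ∩ del = {}  (empty — regression defined)
  G \ add = {handempty, ontable(d)} \ {clear(e), handempty, on(e,d)} = {ontable(d)}
  ∪ pre   = {ontable(d)} ∪ {clear(d), holding(e)}
          = {clear(d), holding(e), ontable(d)}

== RESULT ==
["clear(d)", "holding(e)", "ontable(d)"]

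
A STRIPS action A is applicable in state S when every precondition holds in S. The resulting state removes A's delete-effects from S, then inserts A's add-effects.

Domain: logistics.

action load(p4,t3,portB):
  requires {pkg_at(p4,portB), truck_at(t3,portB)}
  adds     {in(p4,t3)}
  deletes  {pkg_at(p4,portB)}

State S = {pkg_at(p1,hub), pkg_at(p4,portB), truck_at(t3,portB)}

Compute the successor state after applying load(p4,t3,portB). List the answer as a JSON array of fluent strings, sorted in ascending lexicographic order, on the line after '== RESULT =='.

Compute (S \ del) ∪ add:
  pre ⊆ S: {pkg_at(p4,portB), truck_at(t3,portB)} ⊆ S  — applicable
  S \ del = {pkg_at(p1,hub), truck_at(t3,portB)}
  ∪ add   = {in(p4,t3), pkg_at(p1,hub), truck_at(t3,portB)}

== RESULT ==
["in(p4,t3)", "pkg_at(p1,hub)", "truck_at(t3,portB)"]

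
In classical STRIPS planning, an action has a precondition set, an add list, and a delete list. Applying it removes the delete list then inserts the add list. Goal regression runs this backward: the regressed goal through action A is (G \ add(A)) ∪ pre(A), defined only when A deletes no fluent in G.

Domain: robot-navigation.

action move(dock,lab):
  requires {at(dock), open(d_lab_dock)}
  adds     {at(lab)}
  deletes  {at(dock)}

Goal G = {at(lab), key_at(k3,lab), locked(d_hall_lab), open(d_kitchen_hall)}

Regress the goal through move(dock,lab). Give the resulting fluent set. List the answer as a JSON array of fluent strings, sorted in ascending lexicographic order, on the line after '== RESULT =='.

Regress:
  G ∩ del = {}  (empty — regression defined)
  G \ add = {at(lab), key_at(k3,lab), locked(d_hall_lab), open(d_kitchen_hall)} \ {at(lab)} = {key_at(k3,lab), locked(d_hall_lab), open(d_kitchen_hall)}
  ∪ pre   = {key_at(k3,lab), locked(d_hall_lab), open(d_kitchen_hall)} ∪ {at(dock), open(d_lab_dock)}
          = {at(dock), key_at(k3,lab), locked(d_hall_lab), open(d_kitchen_hall), open(d_lab_dock)}

== RESULT ==
["at(dock)", "key_at(k3,lab)", "locked(d_hall_lab)", "open(d_kitchen_hall)", "open(d_lab_dock)"]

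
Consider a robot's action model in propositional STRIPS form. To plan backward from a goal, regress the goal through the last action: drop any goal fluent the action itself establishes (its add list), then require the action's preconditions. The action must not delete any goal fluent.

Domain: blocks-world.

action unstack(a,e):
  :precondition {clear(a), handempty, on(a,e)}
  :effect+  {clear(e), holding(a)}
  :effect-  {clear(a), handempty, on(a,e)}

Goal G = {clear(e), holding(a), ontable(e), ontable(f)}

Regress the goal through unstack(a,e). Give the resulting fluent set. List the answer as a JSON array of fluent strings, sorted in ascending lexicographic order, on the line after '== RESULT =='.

Compute (G \ add) ∪ pre:
  G ∩ del = {}  (empty — regression defined)
  G \ add = {clear(e), holding(a), ontable(e), ontable(f)} \ {clear(e), holding(a)} = {ontable(e), ontable(f)}
  ∪ pre   = {ontable(e), ontable(f)} ∪ {clear(a), handempty, on(a,e)}
          = {clear(a), handempty, on(a,e), ontable(e), ontable(f)}

== RESULT ==
["clear(a)", "handempty", "on(a,e)", "ontable(e)", "ontable(f)"]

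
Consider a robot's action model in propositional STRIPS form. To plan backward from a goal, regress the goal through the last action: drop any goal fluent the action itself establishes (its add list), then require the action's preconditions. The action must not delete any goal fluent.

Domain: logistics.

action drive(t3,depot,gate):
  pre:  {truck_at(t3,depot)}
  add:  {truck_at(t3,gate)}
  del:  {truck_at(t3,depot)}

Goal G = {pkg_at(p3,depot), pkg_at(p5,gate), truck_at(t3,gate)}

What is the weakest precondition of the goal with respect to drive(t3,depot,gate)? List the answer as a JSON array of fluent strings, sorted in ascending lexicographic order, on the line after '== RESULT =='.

Compute (G \ add) ∪ pre:
  G ∩ del = {}  (empty — regression defined)
  G \ add = {pkg_at(p3,depot), pkg_at(p5,gate), truck_at(t3,gate)} \ {truck_at(t3,gate)} = {pkg_at(p3,depot), pkg_at(p5,gate)}
  ∪ pre   = {pkg_at(p3,depot), pkg_at(p5,gate)} ∪ {truck_at(t3,depot)}
          = {pkg_at(p3,depot), pkg_at(p5,gate), truck_at(t3,depot)}

== RESULT ==
["pkg_at(p3,depot)", "pkg_at(p5,gate)", "truck_at(t3,depot)"]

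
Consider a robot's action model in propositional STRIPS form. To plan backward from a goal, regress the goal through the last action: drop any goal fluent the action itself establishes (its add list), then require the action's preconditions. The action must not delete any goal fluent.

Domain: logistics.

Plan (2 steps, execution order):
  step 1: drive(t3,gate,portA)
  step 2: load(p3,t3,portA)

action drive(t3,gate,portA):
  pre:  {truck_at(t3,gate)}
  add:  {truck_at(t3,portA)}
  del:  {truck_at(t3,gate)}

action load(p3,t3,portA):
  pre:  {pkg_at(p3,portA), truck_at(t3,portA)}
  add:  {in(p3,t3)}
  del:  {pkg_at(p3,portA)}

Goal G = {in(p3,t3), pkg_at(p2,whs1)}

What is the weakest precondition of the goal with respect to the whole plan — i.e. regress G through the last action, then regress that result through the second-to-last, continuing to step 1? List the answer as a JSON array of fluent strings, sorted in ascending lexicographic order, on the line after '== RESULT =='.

Regress step by step:
  through step 2 (load(p3,t3,portA)): drop {in(p3,t3)}, keep {pkg_at(p2,whs1)}, require {pkg_at(p3,portA), truck_at(t3,portA)}
    → {pkg_at(p2,whs1), pkg_at(p3,portA), truck_at(t3,portA)}
  through step 1 (drive(t3,gate,portA)): drop {truck_at(t3,portA)}, keep {pkg_at(p2,whs1), pkg_at(p3,portA)}, require {truck_at(t3,gate)}
    → {pkg_at(p2,whs1), pkg_at(p3,portA), truck_at(t3,gate)}

== RESULT ==
["pkg_at(p2,whs1)", "pkg_at(p3,portA)", "truck_at(t3,gate)"]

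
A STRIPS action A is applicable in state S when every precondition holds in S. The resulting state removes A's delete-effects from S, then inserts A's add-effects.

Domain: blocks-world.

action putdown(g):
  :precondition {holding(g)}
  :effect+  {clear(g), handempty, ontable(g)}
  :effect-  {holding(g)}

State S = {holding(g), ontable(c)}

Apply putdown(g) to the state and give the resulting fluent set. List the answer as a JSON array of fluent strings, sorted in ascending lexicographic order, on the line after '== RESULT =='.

Compute (S \ del) ∪ add:
  pre ⊆ S: {holding(g)} ⊆ S  — applicable
  S \ del = {ontable(c)}
  ∪ add   = {clear(g), handempty, ontable(c), ontable(g)}

== RESULT ==
["clear(g)", "handempty", "ontable(c)", "ontable(g)"]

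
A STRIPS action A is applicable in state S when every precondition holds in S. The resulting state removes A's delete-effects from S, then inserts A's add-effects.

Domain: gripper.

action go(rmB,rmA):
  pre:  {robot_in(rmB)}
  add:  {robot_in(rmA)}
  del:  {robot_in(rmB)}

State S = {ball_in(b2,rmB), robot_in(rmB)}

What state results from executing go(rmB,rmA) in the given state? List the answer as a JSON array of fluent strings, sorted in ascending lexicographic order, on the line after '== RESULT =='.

Progress:
  pre ⊆ S: {robot_in(rmB)} ⊆ S  — applicable
  S \ del = {ball_in(b2,rmB)}
  ∪ add   = {ball_in(b2,rmB), robot_in(rmA)}

== RESULT ==
["ball_in(b2,rmB)", "robot_in(rmA)"]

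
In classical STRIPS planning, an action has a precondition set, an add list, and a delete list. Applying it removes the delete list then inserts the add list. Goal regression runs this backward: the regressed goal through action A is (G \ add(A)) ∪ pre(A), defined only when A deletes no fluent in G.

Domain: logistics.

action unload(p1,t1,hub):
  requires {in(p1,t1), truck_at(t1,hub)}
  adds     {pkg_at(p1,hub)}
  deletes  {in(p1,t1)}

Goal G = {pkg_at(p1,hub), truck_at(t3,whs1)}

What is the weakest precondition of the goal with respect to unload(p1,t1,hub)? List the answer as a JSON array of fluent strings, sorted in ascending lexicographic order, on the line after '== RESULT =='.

Regress:
  G ∩ del = {}  (empty — regression defined)
  G \ add = {pkg_at(p1,hub), truck_at(t3,whs1)} \ {pkg_at(p1,hub)} = {truck_at(t3,whs1)}
  ∪ pre   = {truck_at(t3,whs1)} ∪ {in(p1,t1), truck_at(t1,hub)}
          = {in(p1,t1), truck_at(t1,hub), truck_at(t3,whs1)}

== RESULT ==
["in(p1,t1)", "truck_at(t1,hub)", "truck_at(t3,whs1)"]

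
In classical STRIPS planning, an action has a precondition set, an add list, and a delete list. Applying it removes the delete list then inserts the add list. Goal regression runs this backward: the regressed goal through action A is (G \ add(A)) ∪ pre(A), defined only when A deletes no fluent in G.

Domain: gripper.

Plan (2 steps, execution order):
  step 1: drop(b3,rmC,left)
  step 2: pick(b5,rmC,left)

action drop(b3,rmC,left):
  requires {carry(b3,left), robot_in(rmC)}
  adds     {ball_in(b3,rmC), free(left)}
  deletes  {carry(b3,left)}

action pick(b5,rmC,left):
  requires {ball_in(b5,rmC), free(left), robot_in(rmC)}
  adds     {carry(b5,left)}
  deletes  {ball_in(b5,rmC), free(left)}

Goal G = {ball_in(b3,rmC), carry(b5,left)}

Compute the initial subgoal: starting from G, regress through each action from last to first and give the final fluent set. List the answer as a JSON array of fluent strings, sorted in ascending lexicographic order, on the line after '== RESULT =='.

Work backward from the goal:
  through step 2 (pick(b5,rmC,left)): drop {carry(b5,left)}, keep {ball_in(b3,rmC)}, require {ball_in(b5,rmC), free(left), robot_in(rmC)}
    → {ball_in(b3,rmC), ball_in(b5,rmC), free(left), robot_in(rmC)}
  through step 1 (drop(b3,rmC,left)): drop {ball_in(b3,rmC), free(left)}, keep {ball_in(b5,rmC), robot_in(rmC)}, require {carry(b3,left), robot_in(rmC)}
    → {ball_in(b5,rmC), carry(b3,left), robot_in(rmC)}

== RESULT ==
["ball_in(b5,rmC)", "carry(b3,left)", "robot_in(rmC)"]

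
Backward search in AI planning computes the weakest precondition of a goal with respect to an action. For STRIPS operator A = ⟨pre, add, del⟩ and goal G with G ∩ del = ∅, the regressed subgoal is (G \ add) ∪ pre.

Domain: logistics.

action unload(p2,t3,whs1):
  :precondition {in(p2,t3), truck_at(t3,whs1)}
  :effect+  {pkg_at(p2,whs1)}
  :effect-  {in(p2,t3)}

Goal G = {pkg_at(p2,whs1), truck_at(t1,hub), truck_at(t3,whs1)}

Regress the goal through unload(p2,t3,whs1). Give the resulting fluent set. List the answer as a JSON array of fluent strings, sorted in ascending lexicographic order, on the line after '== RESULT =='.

Regress:
  G ∩ del = {}  (empty — regression defined)
  G \ add = {pkg_at(p2,whs1), truck_at(t1,hub), truck_at(t3,whs1)} \ {pkg_at(p2,whs1)} = {truck_at(t1,hub), truck_at(t3,whs1)}
  ∪ pre   = {truck_at(t1,hub), truck_at(t3,whs1)} ∪ {in(p2,t3), truck_at(t3,whs1)}
          = {in(p2,t3), truck_at(t1,hub), truck_at(t3,whs1)}

== RESULT ==
["in(p2,t3)", "truck_at(t1,hub)", "truck_at(t3,whs1)"]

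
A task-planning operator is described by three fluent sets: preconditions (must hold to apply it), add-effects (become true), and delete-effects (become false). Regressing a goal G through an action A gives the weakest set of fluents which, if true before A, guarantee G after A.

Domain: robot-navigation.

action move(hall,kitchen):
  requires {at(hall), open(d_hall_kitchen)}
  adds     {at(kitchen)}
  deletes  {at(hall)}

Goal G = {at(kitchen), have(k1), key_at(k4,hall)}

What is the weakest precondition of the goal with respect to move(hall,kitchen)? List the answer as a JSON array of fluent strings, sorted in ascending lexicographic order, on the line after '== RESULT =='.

Regress:
  G ∩ del = {}  (empty — regression defined)
  G \ add = {at(kitchen), have(k1), key_at(k4,hall)} \ {at(kitchen)} = {have(k1), key_at(k4,hall)}
  ∪ pre   = {have(k1), key_at(k4,hall)} ∪ {at(hall), open(d_hall_kitchen)}
          = {at(hall), have(k1), key_at(k4,hall), open(d_hall_kitchen)}

== RESULT ==
["at(hall)", "have(k1)", "key_at(k4,hall)", "open(d_hall_kitchen)"]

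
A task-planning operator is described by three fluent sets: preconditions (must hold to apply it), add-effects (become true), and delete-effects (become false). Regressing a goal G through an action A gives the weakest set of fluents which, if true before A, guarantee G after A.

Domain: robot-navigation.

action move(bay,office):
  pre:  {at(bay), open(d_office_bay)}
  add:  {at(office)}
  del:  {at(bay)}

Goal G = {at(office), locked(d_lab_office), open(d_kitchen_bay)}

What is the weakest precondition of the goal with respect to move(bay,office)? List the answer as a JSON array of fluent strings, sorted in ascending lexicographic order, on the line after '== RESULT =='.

Compute (G \ add) ∪ pre:
  G ∩ del = {}  (empty — regression defined)
  G \ add = {at(office), locked(d_lab_office), open(d_kitchen_bay)} \ {at(office)} = {locked(d_lab_office), open(d_kitchen_bay)}
  ∪ pre   = {locked(d_lab_office), open(d_kitchen_bay)} ∪ {at(bay), open(d_office_bay)}
          = {at(bay), locked(d_lab_office), open(d_kitchen_bay), open(d_office_bay)}

== RESULT ==
["at(bay)", "locked(d_lab_office)", "open(d_kitchen_bay)", "open(d_office_bay)"]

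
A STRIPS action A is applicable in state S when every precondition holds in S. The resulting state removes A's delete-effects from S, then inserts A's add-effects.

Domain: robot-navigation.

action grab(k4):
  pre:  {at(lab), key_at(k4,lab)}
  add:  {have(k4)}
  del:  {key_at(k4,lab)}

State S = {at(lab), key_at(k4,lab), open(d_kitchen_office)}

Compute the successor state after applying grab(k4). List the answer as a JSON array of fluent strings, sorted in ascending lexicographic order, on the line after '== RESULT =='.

Compute (S \ del) ∪ add:
  pre ⊆ S: {at(lab), key_at(k4,lab)} ⊆ S  — applicable
  S \ del = {at(lab), open(d_kitchen_office)}
  ∪ add   = {at(lab), have(k4), open(d_kitchen_office)}

== RESULT ==
["at(lab)", "have(k4)", "open(d_kitchen_office)"]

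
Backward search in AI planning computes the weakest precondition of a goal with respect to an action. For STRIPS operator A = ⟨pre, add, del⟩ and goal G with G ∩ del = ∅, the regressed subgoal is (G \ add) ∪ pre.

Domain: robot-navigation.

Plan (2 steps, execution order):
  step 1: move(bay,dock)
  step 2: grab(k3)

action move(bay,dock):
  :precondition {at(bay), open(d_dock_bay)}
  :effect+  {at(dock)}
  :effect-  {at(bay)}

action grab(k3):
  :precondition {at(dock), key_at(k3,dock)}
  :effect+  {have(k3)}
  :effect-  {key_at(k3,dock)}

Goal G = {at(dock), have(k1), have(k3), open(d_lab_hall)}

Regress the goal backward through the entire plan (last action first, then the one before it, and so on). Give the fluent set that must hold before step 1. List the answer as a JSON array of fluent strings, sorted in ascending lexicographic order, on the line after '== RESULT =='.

Regress step by step:
  through step 2 (grab(k3)): drop {have(k3)}, keep {at(dock), have(k1), open(d_lab_hall)}, require {at(dock), key_at(k3,dock)}
    → {at(dock), have(k1), key_at(k3,dock), open(d_lab_hall)}
  through step 1 (move(bay,dock)): drop {at(dock)}, keep {have(k1), key_at(k3,dock), open(d_lab_hall)}, require {at(bay), open(d_dock_bay)}
    → {at(bay), have(k1), key_at(k3,dock), open(d_dock_bay), open(d_lab_hall)}

== RESULT ==
["at(bay)", "have(k1)", "key_at(k3,dock)", "open(d_dock_bay)", "open(d_lab_hall)"]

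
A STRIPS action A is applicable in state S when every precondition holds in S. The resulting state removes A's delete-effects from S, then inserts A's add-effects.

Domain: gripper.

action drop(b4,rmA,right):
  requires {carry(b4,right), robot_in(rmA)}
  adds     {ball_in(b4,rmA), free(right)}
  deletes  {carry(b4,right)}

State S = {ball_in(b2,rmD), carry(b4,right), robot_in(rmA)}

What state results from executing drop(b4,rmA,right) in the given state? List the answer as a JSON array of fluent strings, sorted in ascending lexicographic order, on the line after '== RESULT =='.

Compute (S \ del) ∪ add:
  pre ⊆ S: {carry(b4,right), robot_in(rmA)} ⊆ S  — applicable
  S \ del = {ball_in(b2,rmD), robot_in(rmA)}
  ∪ add   = {ball_in(b2,rmD), ball_in(b4,rmA), free(right), robot_in(rmA)}

== RESULT ==
["ball_in(b2,rmD)", "ball_in(b4,rmA)", "free(right)", "robot_in(rmA)"]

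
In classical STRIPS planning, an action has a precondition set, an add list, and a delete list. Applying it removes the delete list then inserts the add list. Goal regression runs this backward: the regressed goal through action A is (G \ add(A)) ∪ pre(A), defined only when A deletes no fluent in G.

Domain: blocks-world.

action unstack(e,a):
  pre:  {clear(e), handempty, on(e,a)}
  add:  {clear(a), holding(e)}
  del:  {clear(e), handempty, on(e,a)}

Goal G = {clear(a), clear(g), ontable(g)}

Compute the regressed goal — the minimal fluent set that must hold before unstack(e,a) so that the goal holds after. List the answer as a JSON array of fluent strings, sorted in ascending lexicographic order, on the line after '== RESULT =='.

Compute (G \ add) ∪ pre:
  G ∩ del = {}  (empty — regression defined)
  G \ add = {clear(a), clear(g), ontable(g)} \ {clear(a), holding(e)} = {clear(g), ontable(g)}
  ∪ pre   = {clear(g), ontable(g)} ∪ {clear(e), handempty, on(e,a)}
          = {clear(e), clear(g), handempty, on(e,a), ontable(g)}

== RESULT ==
["clear(e)", "clear(g)", "handempty", "on(e,a)", "ontable(g)"]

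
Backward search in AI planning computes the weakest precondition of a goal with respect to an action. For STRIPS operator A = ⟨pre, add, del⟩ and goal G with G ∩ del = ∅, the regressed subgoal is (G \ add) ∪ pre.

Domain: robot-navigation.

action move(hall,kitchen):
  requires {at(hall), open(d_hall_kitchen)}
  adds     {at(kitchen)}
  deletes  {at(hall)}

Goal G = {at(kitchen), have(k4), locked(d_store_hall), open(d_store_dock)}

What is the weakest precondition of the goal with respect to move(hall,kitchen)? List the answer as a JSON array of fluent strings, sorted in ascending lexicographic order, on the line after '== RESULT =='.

Regress:
  G ∩ del = {}  (empty — regression defined)
  G \ add = {at(kitchen), have(k4), locked(d_store_hall), open(d_store_dock)} \ {at(kitchen)} = {have(k4), locked(d_store_hall), open(d_store_dock)}
  ∪ pre   = {have(k4), locked(d_store_hall), open(d_store_dock)} ∪ {at(hall), open(d_hall_kitchen)}
          = {at(hall), have(k4), locked(d_store_hall), open(d_hall_kitchen), open(d_store_dock)}

== RESULT ==
["at(hall)", "have(k4)", "locked(d_store_hall)", "open(d_hall_kitchen)", "open(d_store_dock)"]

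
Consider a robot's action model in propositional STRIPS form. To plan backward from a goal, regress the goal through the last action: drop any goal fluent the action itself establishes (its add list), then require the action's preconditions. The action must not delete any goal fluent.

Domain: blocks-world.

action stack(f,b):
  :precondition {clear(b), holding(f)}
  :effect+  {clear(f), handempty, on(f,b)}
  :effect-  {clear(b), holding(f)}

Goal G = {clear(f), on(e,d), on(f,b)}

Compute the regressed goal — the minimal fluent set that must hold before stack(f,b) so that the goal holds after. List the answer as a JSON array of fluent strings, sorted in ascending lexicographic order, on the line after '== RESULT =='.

Regress:
  G ∩ del = {}  (empty — regression defined)
  G \ add = {clear(f), on(e,d), on(f,b)} \ {clear(f), handempty, on(f,b)} = {on(e,d)}
  ∪ pre   = {on(e,d)} ∪ {clear(b), holding(f)}
          = {clear(b), holding(f), on(e,d)}

== RESULT ==
["clear(b)", "holding(f)", "on(e,d)"]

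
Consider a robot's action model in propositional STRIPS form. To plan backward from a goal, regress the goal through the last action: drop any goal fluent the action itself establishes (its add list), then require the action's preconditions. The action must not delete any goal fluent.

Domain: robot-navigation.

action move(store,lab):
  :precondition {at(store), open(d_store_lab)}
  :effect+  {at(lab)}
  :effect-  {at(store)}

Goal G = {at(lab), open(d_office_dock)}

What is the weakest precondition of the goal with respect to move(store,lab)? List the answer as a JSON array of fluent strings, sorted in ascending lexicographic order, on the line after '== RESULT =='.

Compute (G \ add) ∪ pre:
  G ∩ del = {}  (empty — regression defined)
  G \ add = {at(lab), open(d_office_dock)} \ {at(lab)} = {open(d_office_dock)}
  ∪ pre   = {open(d_office_dock)} ∪ {at(store), open(d_store_lab)}
          = {at(store), open(d_office_dock), open(d_store_lab)}

== RESULT ==
["at(store)", "open(d_office_dock)", "open(d_store_lab)"]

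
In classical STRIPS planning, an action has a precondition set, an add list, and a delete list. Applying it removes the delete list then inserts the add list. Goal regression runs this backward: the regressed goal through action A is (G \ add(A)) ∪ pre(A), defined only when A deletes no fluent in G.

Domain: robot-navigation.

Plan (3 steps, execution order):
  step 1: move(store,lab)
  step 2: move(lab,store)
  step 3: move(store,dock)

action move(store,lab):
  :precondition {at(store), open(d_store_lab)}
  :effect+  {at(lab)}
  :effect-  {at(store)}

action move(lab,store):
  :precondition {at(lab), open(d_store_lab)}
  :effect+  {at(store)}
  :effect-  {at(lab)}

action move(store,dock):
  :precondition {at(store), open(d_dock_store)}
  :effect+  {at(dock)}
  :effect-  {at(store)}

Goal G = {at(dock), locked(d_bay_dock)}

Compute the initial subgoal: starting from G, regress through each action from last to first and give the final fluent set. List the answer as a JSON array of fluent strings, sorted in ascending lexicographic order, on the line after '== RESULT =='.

Work backward from the goal:
  through step 3 (move(store,dock)): drop {at(dock)}, keep {locked(d_bay_dock)}, require {at(store), open(d_dock_store)}
    → {at(store), locked(d_bay_dock), open(d_dock_store)}
  through step 2 (move(lab,store)): drop {at(store)}, keep {locked(d_bay_dock), open(d_dock_store)}, require {at(lab), open(d_store_lab)}
    → {at(lab), locked(d_bay_dock), open(d_dock_store), open(d_store_lab)}
  through step 1 (move(store,lab)): drop {at(lab)}, keep {locked(d_bay_dock), open(d_dock_store), open(d_store_lab)}, require {at(store), open(d_store_lab)}
    → {at(store), locked(d_bay_dock), open(d_dock_store), open(d_store_lab)}

== RESULT ==
["at(store)", "locked(d_bay_dock)", "open(d_dock_store)", "open(d_store_lab)"]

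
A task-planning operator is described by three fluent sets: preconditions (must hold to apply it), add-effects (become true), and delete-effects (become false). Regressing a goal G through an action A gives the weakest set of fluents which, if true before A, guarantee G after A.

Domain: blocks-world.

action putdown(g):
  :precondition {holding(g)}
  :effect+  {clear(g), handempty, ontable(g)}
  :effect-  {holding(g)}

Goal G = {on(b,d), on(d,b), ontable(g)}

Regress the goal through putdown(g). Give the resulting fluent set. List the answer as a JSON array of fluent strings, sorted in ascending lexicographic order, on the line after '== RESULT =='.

Regress:
  G ∩ del = {}  (empty — regression defined)
  G \ add = {on(b,d), on(d,b), ontable(g)} \ {clear(g), handempty, ontable(g)} = {on(b,d), on(d,b)}
  ∪ pre   = {on(b,d), on(d,b)} ∪ {holding(g)}
          = {holding(g), on(b,d), on(d,b)}

== RESULT ==
["holding(g)", "on(b,d)", "on(d,b)"]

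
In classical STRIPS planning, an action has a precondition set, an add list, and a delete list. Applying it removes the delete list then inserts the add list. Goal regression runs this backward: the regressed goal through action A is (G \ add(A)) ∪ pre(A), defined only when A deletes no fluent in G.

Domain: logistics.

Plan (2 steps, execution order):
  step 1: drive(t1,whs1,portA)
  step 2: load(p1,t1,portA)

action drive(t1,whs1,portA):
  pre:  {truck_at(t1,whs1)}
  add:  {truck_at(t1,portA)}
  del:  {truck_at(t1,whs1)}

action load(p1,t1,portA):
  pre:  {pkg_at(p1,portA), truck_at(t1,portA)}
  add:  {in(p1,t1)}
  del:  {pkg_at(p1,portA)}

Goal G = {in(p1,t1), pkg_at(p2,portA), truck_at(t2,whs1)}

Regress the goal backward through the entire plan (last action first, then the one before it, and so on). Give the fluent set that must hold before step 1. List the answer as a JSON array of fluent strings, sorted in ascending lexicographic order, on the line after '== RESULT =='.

Regress step by step:
  through step 2 (load(p1,t1,portA)): drop {in(p1,t1)}, keep {pkg_at(p2,portA), truck_at(t2,whs1)}, require {pkg_at(p1,portA), truck_at(t1,portA)}
    → {pkg_at(p1,portA), pkg_at(p2,portA), truck_at(t1,portA), truck_at(t2,whs1)}
  through step 1 (drive(t1,whs1,portA)): drop {truck_at(t1,portA)}, keep {pkg_at(p1,portA), pkg_at(p2,portA), truck_at(t2,whs1)}, require {truck_at(t1,whs1)}
    → {pkg_at(p1,portA), pkg_at(p2,portA), truck_at(t1,whs1), truck_at(t2,whs1)}

== RESULT ==
["pkg_at(p1,portA)", "pkg_at(p2,portA)", "truck_at(t1,whs1)", "truck_at(t2,whs1)"]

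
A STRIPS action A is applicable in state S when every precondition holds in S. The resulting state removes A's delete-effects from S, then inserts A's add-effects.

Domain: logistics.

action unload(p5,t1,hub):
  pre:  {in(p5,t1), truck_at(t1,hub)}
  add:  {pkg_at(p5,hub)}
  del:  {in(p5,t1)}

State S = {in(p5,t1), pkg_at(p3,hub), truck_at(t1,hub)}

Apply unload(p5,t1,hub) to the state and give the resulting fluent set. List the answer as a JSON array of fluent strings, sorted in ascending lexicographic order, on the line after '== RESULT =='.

Progress:
  pre ⊆ S: {in(p5,t1), truck_at(t1,hub)} ⊆ S  — applicable
  S \ del = {pkg_at(p3,hub), truck_at(t1,hub)}
  ∪ add   = {pkg_at(p3,hub), pkg_at(p5,hub), truck_at(t1,hub)}

== RESULT ==
["pkg_at(p3,hub)", "pkg_at(p5,hub)", "truck_at(t1,hub)"]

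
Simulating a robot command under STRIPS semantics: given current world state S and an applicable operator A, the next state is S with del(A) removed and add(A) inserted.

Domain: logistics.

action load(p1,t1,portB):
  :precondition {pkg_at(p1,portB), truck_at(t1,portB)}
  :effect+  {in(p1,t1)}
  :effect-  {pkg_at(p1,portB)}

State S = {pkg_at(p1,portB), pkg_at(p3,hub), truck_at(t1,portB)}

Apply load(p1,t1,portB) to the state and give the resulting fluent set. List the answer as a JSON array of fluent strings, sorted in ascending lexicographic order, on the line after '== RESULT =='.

Progress:
  pre ⊆ S: {pkg_at(p1,portB), truck_at(t1,portB)} ⊆ S  — applicable
  S \ del = {pkg_at(p3,hub), truck_at(t1,portB)}
  ∪ add   = {in(p1,t1), pkg_at(p3,hub), truck_at(t1,portB)}

== RESULT ==
["in(p1,t1)", "pkg_at(p3,hub)", "truck_at(t1,portB)"]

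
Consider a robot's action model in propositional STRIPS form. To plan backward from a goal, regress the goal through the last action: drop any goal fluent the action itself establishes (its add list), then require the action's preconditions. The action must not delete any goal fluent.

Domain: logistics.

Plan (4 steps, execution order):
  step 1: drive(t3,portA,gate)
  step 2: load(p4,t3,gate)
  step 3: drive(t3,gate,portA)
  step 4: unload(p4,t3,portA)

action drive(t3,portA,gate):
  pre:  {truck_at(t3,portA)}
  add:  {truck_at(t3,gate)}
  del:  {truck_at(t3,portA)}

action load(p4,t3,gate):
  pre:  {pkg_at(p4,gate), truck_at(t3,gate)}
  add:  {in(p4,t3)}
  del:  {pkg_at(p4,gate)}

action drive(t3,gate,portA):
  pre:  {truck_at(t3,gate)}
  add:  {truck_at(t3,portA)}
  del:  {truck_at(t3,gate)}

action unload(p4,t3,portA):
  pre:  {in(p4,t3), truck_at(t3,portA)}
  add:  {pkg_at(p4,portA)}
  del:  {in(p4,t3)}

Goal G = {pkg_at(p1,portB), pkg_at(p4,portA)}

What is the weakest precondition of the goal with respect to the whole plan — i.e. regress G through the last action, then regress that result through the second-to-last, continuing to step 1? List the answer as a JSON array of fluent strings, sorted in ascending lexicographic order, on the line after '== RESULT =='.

Regress step by step:
  through step 4 (unload(p4,t3,portA)): drop {pkg_at(p4,portA)}, keep {pkg_at(p1,portB)}, require {in(p4,t3), truck_at(t3,portA)}
    → {in(p4,t3), pkg_at(p1,portB), truck_at(t3,portA)}
  through step 3 (drive(t3,gate,portA)): drop {truck_at(t3,portA)}, keep {in(p4,t3), pkg_at(p1,portB)}, require {truck_at(t3,gate)}
    → {in(p4,t3), pkg_at(p1,portB), truck_at(t3,gate)}
  through step 2 (load(p4,t3,gate)): drop {in(p4,t3)}, keep {pkg_at(p1,portB), truck_at(t3,gate)}, require {pkg_at(p4,gate), truck_at(t3,gate)}
    → {pkg_at(p1,portB), pkg_at(p4,gate), truck_at(t3,gate)}
  through step 1 (drive(t3,portA,gate)): drop {truck_at(t3,gate)}, keep {pkg_at(p1,portB), pkg_at(p4,gate)}, require {truck_at(t3,portA)}
    → {pkg_at(p1,portB), pkg_at(p4,gate), truck_at(t3,portA)}

== RESULT ==
["pkg_at(p1,portB)", "pkg_at(p4,gate)", "truck_at(t3,portA)"]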